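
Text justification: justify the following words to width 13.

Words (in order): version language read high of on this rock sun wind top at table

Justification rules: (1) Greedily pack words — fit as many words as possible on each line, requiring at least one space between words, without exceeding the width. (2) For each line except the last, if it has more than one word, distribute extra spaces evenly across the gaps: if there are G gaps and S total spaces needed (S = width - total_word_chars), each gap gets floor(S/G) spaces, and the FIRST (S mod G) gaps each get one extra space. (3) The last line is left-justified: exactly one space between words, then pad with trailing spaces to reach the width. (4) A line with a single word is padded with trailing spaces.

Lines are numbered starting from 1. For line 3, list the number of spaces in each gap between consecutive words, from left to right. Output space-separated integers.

Line 1: ['version'] (min_width=7, slack=6)
Line 2: ['language', 'read'] (min_width=13, slack=0)
Line 3: ['high', 'of', 'on'] (min_width=10, slack=3)
Line 4: ['this', 'rock', 'sun'] (min_width=13, slack=0)
Line 5: ['wind', 'top', 'at'] (min_width=11, slack=2)
Line 6: ['table'] (min_width=5, slack=8)

Answer: 3 2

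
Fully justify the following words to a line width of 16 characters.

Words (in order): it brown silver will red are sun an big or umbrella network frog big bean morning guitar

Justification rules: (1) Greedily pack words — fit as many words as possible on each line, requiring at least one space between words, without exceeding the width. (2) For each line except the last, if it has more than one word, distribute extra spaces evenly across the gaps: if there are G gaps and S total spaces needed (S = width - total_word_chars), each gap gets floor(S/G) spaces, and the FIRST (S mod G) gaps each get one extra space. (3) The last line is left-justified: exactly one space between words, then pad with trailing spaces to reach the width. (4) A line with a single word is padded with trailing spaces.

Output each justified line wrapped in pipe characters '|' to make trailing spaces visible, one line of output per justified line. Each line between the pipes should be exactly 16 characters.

Line 1: ['it', 'brown', 'silver'] (min_width=15, slack=1)
Line 2: ['will', 'red', 'are', 'sun'] (min_width=16, slack=0)
Line 3: ['an', 'big', 'or'] (min_width=9, slack=7)
Line 4: ['umbrella', 'network'] (min_width=16, slack=0)
Line 5: ['frog', 'big', 'bean'] (min_width=13, slack=3)
Line 6: ['morning', 'guitar'] (min_width=14, slack=2)

Answer: |it  brown silver|
|will red are sun|
|an     big    or|
|umbrella network|
|frog   big  bean|
|morning guitar  |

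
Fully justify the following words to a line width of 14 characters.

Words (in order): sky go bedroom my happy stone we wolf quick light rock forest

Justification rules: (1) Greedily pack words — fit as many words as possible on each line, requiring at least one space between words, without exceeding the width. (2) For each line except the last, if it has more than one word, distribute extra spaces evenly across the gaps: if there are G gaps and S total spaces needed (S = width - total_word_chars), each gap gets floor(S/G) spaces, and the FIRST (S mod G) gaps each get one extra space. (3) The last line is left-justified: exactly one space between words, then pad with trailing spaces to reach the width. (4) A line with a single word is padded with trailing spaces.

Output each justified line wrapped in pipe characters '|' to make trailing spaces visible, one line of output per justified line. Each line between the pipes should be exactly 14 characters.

Answer: |sky go bedroom|
|my happy stone|
|we  wolf quick|
|light     rock|
|forest        |

Derivation:
Line 1: ['sky', 'go', 'bedroom'] (min_width=14, slack=0)
Line 2: ['my', 'happy', 'stone'] (min_width=14, slack=0)
Line 3: ['we', 'wolf', 'quick'] (min_width=13, slack=1)
Line 4: ['light', 'rock'] (min_width=10, slack=4)
Line 5: ['forest'] (min_width=6, slack=8)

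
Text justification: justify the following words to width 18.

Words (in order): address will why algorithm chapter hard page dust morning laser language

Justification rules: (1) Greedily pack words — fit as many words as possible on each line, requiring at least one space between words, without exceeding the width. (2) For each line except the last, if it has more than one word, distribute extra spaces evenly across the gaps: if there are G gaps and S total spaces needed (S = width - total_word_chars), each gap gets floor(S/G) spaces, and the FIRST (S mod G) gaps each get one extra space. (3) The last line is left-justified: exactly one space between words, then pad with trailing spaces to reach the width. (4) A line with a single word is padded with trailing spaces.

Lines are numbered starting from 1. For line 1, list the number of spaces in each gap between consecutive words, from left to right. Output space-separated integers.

Answer: 2 2

Derivation:
Line 1: ['address', 'will', 'why'] (min_width=16, slack=2)
Line 2: ['algorithm', 'chapter'] (min_width=17, slack=1)
Line 3: ['hard', 'page', 'dust'] (min_width=14, slack=4)
Line 4: ['morning', 'laser'] (min_width=13, slack=5)
Line 5: ['language'] (min_width=8, slack=10)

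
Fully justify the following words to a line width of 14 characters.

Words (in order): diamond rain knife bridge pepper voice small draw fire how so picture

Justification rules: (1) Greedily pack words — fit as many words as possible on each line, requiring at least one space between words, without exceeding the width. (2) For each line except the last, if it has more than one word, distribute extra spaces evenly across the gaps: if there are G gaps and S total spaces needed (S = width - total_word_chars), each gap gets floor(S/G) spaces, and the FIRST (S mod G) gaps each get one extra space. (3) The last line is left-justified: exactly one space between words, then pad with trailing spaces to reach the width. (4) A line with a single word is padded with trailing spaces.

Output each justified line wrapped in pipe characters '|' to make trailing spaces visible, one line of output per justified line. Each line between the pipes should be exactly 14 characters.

Answer: |diamond   rain|
|knife   bridge|
|pepper   voice|
|small     draw|
|fire   how  so|
|picture       |

Derivation:
Line 1: ['diamond', 'rain'] (min_width=12, slack=2)
Line 2: ['knife', 'bridge'] (min_width=12, slack=2)
Line 3: ['pepper', 'voice'] (min_width=12, slack=2)
Line 4: ['small', 'draw'] (min_width=10, slack=4)
Line 5: ['fire', 'how', 'so'] (min_width=11, slack=3)
Line 6: ['picture'] (min_width=7, slack=7)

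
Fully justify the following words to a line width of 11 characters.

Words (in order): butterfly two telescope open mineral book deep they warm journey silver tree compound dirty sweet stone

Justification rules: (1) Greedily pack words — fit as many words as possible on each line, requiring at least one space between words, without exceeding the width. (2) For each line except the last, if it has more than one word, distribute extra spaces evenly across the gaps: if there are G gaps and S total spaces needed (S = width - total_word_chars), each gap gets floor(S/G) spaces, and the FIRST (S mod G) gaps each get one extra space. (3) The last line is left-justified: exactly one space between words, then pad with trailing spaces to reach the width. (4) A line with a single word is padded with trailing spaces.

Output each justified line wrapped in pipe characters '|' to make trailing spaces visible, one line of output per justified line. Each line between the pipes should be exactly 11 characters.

Answer: |butterfly  |
|two        |
|telescope  |
|open       |
|mineral    |
|book   deep|
|they   warm|
|journey    |
|silver tree|
|compound   |
|dirty sweet|
|stone      |

Derivation:
Line 1: ['butterfly'] (min_width=9, slack=2)
Line 2: ['two'] (min_width=3, slack=8)
Line 3: ['telescope'] (min_width=9, slack=2)
Line 4: ['open'] (min_width=4, slack=7)
Line 5: ['mineral'] (min_width=7, slack=4)
Line 6: ['book', 'deep'] (min_width=9, slack=2)
Line 7: ['they', 'warm'] (min_width=9, slack=2)
Line 8: ['journey'] (min_width=7, slack=4)
Line 9: ['silver', 'tree'] (min_width=11, slack=0)
Line 10: ['compound'] (min_width=8, slack=3)
Line 11: ['dirty', 'sweet'] (min_width=11, slack=0)
Line 12: ['stone'] (min_width=5, slack=6)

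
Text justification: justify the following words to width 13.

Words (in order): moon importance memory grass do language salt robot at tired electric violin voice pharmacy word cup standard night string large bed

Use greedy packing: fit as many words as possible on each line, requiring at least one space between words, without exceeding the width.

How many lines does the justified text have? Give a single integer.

Line 1: ['moon'] (min_width=4, slack=9)
Line 2: ['importance'] (min_width=10, slack=3)
Line 3: ['memory', 'grass'] (min_width=12, slack=1)
Line 4: ['do', 'language'] (min_width=11, slack=2)
Line 5: ['salt', 'robot', 'at'] (min_width=13, slack=0)
Line 6: ['tired'] (min_width=5, slack=8)
Line 7: ['electric'] (min_width=8, slack=5)
Line 8: ['violin', 'voice'] (min_width=12, slack=1)
Line 9: ['pharmacy', 'word'] (min_width=13, slack=0)
Line 10: ['cup', 'standard'] (min_width=12, slack=1)
Line 11: ['night', 'string'] (min_width=12, slack=1)
Line 12: ['large', 'bed'] (min_width=9, slack=4)
Total lines: 12

Answer: 12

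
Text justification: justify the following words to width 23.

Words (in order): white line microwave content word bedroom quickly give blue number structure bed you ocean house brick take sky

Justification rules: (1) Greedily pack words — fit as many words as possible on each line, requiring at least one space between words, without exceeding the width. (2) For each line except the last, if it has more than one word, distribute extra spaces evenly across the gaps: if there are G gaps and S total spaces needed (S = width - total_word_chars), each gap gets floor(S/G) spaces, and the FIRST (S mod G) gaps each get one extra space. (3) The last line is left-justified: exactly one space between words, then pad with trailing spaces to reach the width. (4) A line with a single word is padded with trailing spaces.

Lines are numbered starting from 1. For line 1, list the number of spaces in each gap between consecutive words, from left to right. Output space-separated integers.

Line 1: ['white', 'line', 'microwave'] (min_width=20, slack=3)
Line 2: ['content', 'word', 'bedroom'] (min_width=20, slack=3)
Line 3: ['quickly', 'give', 'blue'] (min_width=17, slack=6)
Line 4: ['number', 'structure', 'bed'] (min_width=20, slack=3)
Line 5: ['you', 'ocean', 'house', 'brick'] (min_width=21, slack=2)
Line 6: ['take', 'sky'] (min_width=8, slack=15)

Answer: 3 2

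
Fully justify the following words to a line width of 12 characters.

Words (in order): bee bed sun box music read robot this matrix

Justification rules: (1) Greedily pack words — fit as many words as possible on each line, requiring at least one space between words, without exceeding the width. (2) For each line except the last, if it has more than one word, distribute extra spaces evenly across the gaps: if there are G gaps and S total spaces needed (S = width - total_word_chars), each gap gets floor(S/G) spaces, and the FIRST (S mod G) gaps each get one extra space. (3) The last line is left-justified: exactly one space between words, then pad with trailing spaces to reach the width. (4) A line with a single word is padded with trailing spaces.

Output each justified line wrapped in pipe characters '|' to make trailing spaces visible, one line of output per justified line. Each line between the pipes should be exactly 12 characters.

Line 1: ['bee', 'bed', 'sun'] (min_width=11, slack=1)
Line 2: ['box', 'music'] (min_width=9, slack=3)
Line 3: ['read', 'robot'] (min_width=10, slack=2)
Line 4: ['this', 'matrix'] (min_width=11, slack=1)

Answer: |bee  bed sun|
|box    music|
|read   robot|
|this matrix |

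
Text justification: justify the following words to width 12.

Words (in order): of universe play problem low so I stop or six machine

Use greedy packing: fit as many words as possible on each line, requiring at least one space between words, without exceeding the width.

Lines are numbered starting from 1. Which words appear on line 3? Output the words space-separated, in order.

Answer: low so I

Derivation:
Line 1: ['of', 'universe'] (min_width=11, slack=1)
Line 2: ['play', 'problem'] (min_width=12, slack=0)
Line 3: ['low', 'so', 'I'] (min_width=8, slack=4)
Line 4: ['stop', 'or', 'six'] (min_width=11, slack=1)
Line 5: ['machine'] (min_width=7, slack=5)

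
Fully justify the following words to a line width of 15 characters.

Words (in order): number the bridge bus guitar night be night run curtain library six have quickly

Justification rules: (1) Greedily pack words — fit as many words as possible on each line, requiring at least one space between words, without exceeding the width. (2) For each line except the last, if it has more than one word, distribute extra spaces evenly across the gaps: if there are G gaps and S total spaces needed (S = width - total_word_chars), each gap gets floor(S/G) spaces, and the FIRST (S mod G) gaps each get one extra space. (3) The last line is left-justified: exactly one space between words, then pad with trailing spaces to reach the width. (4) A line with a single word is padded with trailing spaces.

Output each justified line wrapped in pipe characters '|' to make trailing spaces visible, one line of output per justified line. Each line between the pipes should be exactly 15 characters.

Line 1: ['number', 'the'] (min_width=10, slack=5)
Line 2: ['bridge', 'bus'] (min_width=10, slack=5)
Line 3: ['guitar', 'night', 'be'] (min_width=15, slack=0)
Line 4: ['night', 'run'] (min_width=9, slack=6)
Line 5: ['curtain', 'library'] (min_width=15, slack=0)
Line 6: ['six', 'have'] (min_width=8, slack=7)
Line 7: ['quickly'] (min_width=7, slack=8)

Answer: |number      the|
|bridge      bus|
|guitar night be|
|night       run|
|curtain library|
|six        have|
|quickly        |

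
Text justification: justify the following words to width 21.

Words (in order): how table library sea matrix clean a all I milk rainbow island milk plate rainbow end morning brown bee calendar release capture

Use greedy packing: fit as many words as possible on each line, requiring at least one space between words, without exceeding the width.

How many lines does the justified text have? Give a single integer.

Answer: 7

Derivation:
Line 1: ['how', 'table', 'library', 'sea'] (min_width=21, slack=0)
Line 2: ['matrix', 'clean', 'a', 'all', 'I'] (min_width=20, slack=1)
Line 3: ['milk', 'rainbow', 'island'] (min_width=19, slack=2)
Line 4: ['milk', 'plate', 'rainbow'] (min_width=18, slack=3)
Line 5: ['end', 'morning', 'brown', 'bee'] (min_width=21, slack=0)
Line 6: ['calendar', 'release'] (min_width=16, slack=5)
Line 7: ['capture'] (min_width=7, slack=14)
Total lines: 7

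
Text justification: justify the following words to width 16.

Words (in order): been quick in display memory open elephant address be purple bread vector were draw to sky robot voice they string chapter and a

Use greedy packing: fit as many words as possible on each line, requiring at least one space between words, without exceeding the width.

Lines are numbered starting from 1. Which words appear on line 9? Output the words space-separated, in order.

Line 1: ['been', 'quick', 'in'] (min_width=13, slack=3)
Line 2: ['display', 'memory'] (min_width=14, slack=2)
Line 3: ['open', 'elephant'] (min_width=13, slack=3)
Line 4: ['address', 'be'] (min_width=10, slack=6)
Line 5: ['purple', 'bread'] (min_width=12, slack=4)
Line 6: ['vector', 'were', 'draw'] (min_width=16, slack=0)
Line 7: ['to', 'sky', 'robot'] (min_width=12, slack=4)
Line 8: ['voice', 'they'] (min_width=10, slack=6)
Line 9: ['string', 'chapter'] (min_width=14, slack=2)
Line 10: ['and', 'a'] (min_width=5, slack=11)

Answer: string chapter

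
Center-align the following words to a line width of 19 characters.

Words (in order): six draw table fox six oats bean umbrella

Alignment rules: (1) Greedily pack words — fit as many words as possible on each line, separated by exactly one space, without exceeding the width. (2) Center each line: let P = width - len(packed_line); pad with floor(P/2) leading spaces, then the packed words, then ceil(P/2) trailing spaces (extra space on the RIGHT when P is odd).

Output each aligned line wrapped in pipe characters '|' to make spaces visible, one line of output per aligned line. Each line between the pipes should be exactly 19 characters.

Line 1: ['six', 'draw', 'table', 'fox'] (min_width=18, slack=1)
Line 2: ['six', 'oats', 'bean'] (min_width=13, slack=6)
Line 3: ['umbrella'] (min_width=8, slack=11)

Answer: |six draw table fox |
|   six oats bean   |
|     umbrella      |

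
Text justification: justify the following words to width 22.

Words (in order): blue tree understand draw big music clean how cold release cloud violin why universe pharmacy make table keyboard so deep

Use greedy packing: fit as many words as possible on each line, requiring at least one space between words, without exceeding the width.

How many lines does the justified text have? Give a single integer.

Answer: 6

Derivation:
Line 1: ['blue', 'tree', 'understand'] (min_width=20, slack=2)
Line 2: ['draw', 'big', 'music', 'clean'] (min_width=20, slack=2)
Line 3: ['how', 'cold', 'release', 'cloud'] (min_width=22, slack=0)
Line 4: ['violin', 'why', 'universe'] (min_width=19, slack=3)
Line 5: ['pharmacy', 'make', 'table'] (min_width=19, slack=3)
Line 6: ['keyboard', 'so', 'deep'] (min_width=16, slack=6)
Total lines: 6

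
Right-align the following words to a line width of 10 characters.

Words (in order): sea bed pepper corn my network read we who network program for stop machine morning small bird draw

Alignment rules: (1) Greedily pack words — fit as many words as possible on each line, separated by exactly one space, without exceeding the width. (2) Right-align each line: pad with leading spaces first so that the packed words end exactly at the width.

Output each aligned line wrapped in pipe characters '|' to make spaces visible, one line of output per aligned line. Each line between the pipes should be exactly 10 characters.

Answer: |   sea bed|
|    pepper|
|   corn my|
|   network|
|   read we|
|       who|
|   network|
|   program|
|  for stop|
|   machine|
|   morning|
|small bird|
|      draw|

Derivation:
Line 1: ['sea', 'bed'] (min_width=7, slack=3)
Line 2: ['pepper'] (min_width=6, slack=4)
Line 3: ['corn', 'my'] (min_width=7, slack=3)
Line 4: ['network'] (min_width=7, slack=3)
Line 5: ['read', 'we'] (min_width=7, slack=3)
Line 6: ['who'] (min_width=3, slack=7)
Line 7: ['network'] (min_width=7, slack=3)
Line 8: ['program'] (min_width=7, slack=3)
Line 9: ['for', 'stop'] (min_width=8, slack=2)
Line 10: ['machine'] (min_width=7, slack=3)
Line 11: ['morning'] (min_width=7, slack=3)
Line 12: ['small', 'bird'] (min_width=10, slack=0)
Line 13: ['draw'] (min_width=4, slack=6)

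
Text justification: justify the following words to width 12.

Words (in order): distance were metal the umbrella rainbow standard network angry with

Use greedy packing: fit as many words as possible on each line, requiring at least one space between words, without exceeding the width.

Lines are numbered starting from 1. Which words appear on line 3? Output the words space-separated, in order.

Answer: the umbrella

Derivation:
Line 1: ['distance'] (min_width=8, slack=4)
Line 2: ['were', 'metal'] (min_width=10, slack=2)
Line 3: ['the', 'umbrella'] (min_width=12, slack=0)
Line 4: ['rainbow'] (min_width=7, slack=5)
Line 5: ['standard'] (min_width=8, slack=4)
Line 6: ['network'] (min_width=7, slack=5)
Line 7: ['angry', 'with'] (min_width=10, slack=2)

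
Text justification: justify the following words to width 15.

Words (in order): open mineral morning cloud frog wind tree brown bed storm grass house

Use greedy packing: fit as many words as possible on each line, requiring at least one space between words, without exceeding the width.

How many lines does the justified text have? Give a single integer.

Answer: 5

Derivation:
Line 1: ['open', 'mineral'] (min_width=12, slack=3)
Line 2: ['morning', 'cloud'] (min_width=13, slack=2)
Line 3: ['frog', 'wind', 'tree'] (min_width=14, slack=1)
Line 4: ['brown', 'bed', 'storm'] (min_width=15, slack=0)
Line 5: ['grass', 'house'] (min_width=11, slack=4)
Total lines: 5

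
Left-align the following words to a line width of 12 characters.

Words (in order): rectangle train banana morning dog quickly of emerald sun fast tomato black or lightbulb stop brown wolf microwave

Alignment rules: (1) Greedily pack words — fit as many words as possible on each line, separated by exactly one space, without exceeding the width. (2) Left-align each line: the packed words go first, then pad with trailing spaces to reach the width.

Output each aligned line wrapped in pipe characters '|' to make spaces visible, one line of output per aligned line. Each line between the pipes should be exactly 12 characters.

Line 1: ['rectangle'] (min_width=9, slack=3)
Line 2: ['train', 'banana'] (min_width=12, slack=0)
Line 3: ['morning', 'dog'] (min_width=11, slack=1)
Line 4: ['quickly', 'of'] (min_width=10, slack=2)
Line 5: ['emerald', 'sun'] (min_width=11, slack=1)
Line 6: ['fast', 'tomato'] (min_width=11, slack=1)
Line 7: ['black', 'or'] (min_width=8, slack=4)
Line 8: ['lightbulb'] (min_width=9, slack=3)
Line 9: ['stop', 'brown'] (min_width=10, slack=2)
Line 10: ['wolf'] (min_width=4, slack=8)
Line 11: ['microwave'] (min_width=9, slack=3)

Answer: |rectangle   |
|train banana|
|morning dog |
|quickly of  |
|emerald sun |
|fast tomato |
|black or    |
|lightbulb   |
|stop brown  |
|wolf        |
|microwave   |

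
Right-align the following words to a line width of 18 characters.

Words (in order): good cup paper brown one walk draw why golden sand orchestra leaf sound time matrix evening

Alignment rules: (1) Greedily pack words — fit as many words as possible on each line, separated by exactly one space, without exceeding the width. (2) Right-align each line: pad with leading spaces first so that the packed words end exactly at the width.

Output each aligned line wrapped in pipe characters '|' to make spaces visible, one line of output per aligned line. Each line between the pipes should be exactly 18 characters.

Answer: |    good cup paper|
|    brown one walk|
|   draw why golden|
|    sand orchestra|
|   leaf sound time|
|    matrix evening|

Derivation:
Line 1: ['good', 'cup', 'paper'] (min_width=14, slack=4)
Line 2: ['brown', 'one', 'walk'] (min_width=14, slack=4)
Line 3: ['draw', 'why', 'golden'] (min_width=15, slack=3)
Line 4: ['sand', 'orchestra'] (min_width=14, slack=4)
Line 5: ['leaf', 'sound', 'time'] (min_width=15, slack=3)
Line 6: ['matrix', 'evening'] (min_width=14, slack=4)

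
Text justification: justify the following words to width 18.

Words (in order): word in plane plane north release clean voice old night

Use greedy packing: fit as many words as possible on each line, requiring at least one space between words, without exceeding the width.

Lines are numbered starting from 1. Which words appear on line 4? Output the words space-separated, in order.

Answer: voice old night

Derivation:
Line 1: ['word', 'in', 'plane'] (min_width=13, slack=5)
Line 2: ['plane', 'north'] (min_width=11, slack=7)
Line 3: ['release', 'clean'] (min_width=13, slack=5)
Line 4: ['voice', 'old', 'night'] (min_width=15, slack=3)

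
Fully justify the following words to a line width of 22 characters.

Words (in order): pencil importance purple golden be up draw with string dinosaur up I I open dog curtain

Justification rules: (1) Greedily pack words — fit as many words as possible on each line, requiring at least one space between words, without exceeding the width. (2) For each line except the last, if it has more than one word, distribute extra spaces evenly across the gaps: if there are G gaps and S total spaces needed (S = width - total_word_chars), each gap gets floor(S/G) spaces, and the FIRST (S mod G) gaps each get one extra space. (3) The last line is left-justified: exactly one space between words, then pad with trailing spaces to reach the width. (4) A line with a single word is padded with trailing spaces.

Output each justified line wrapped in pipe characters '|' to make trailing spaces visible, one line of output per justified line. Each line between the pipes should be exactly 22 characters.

Line 1: ['pencil', 'importance'] (min_width=17, slack=5)
Line 2: ['purple', 'golden', 'be', 'up'] (min_width=19, slack=3)
Line 3: ['draw', 'with', 'string'] (min_width=16, slack=6)
Line 4: ['dinosaur', 'up', 'I', 'I', 'open'] (min_width=20, slack=2)
Line 5: ['dog', 'curtain'] (min_width=11, slack=11)

Answer: |pencil      importance|
|purple  golden  be  up|
|draw    with    string|
|dinosaur  up  I I open|
|dog curtain           |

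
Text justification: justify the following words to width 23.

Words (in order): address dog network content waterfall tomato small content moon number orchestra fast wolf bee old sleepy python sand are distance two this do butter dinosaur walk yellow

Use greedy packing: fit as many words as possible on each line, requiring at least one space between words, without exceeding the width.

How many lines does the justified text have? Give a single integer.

Answer: 9

Derivation:
Line 1: ['address', 'dog', 'network'] (min_width=19, slack=4)
Line 2: ['content', 'waterfall'] (min_width=17, slack=6)
Line 3: ['tomato', 'small', 'content'] (min_width=20, slack=3)
Line 4: ['moon', 'number', 'orchestra'] (min_width=21, slack=2)
Line 5: ['fast', 'wolf', 'bee', 'old'] (min_width=17, slack=6)
Line 6: ['sleepy', 'python', 'sand', 'are'] (min_width=22, slack=1)
Line 7: ['distance', 'two', 'this', 'do'] (min_width=20, slack=3)
Line 8: ['butter', 'dinosaur', 'walk'] (min_width=20, slack=3)
Line 9: ['yellow'] (min_width=6, slack=17)
Total lines: 9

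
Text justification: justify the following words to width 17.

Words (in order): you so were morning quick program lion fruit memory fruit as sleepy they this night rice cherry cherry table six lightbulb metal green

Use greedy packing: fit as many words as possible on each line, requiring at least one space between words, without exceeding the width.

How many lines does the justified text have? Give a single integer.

Line 1: ['you', 'so', 'were'] (min_width=11, slack=6)
Line 2: ['morning', 'quick'] (min_width=13, slack=4)
Line 3: ['program', 'lion'] (min_width=12, slack=5)
Line 4: ['fruit', 'memory'] (min_width=12, slack=5)
Line 5: ['fruit', 'as', 'sleepy'] (min_width=15, slack=2)
Line 6: ['they', 'this', 'night'] (min_width=15, slack=2)
Line 7: ['rice', 'cherry'] (min_width=11, slack=6)
Line 8: ['cherry', 'table', 'six'] (min_width=16, slack=1)
Line 9: ['lightbulb', 'metal'] (min_width=15, slack=2)
Line 10: ['green'] (min_width=5, slack=12)
Total lines: 10

Answer: 10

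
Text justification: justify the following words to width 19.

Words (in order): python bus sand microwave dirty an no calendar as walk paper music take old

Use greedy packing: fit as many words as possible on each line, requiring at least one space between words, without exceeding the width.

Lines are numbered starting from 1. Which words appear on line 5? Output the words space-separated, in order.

Line 1: ['python', 'bus', 'sand'] (min_width=15, slack=4)
Line 2: ['microwave', 'dirty', 'an'] (min_width=18, slack=1)
Line 3: ['no', 'calendar', 'as', 'walk'] (min_width=19, slack=0)
Line 4: ['paper', 'music', 'take'] (min_width=16, slack=3)
Line 5: ['old'] (min_width=3, slack=16)

Answer: old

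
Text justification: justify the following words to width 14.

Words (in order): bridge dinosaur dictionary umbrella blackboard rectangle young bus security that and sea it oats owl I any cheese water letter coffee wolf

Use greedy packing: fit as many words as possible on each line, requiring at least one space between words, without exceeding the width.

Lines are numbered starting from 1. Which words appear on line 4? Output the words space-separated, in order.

Answer: umbrella

Derivation:
Line 1: ['bridge'] (min_width=6, slack=8)
Line 2: ['dinosaur'] (min_width=8, slack=6)
Line 3: ['dictionary'] (min_width=10, slack=4)
Line 4: ['umbrella'] (min_width=8, slack=6)
Line 5: ['blackboard'] (min_width=10, slack=4)
Line 6: ['rectangle'] (min_width=9, slack=5)
Line 7: ['young', 'bus'] (min_width=9, slack=5)
Line 8: ['security', 'that'] (min_width=13, slack=1)
Line 9: ['and', 'sea', 'it'] (min_width=10, slack=4)
Line 10: ['oats', 'owl', 'I', 'any'] (min_width=14, slack=0)
Line 11: ['cheese', 'water'] (min_width=12, slack=2)
Line 12: ['letter', 'coffee'] (min_width=13, slack=1)
Line 13: ['wolf'] (min_width=4, slack=10)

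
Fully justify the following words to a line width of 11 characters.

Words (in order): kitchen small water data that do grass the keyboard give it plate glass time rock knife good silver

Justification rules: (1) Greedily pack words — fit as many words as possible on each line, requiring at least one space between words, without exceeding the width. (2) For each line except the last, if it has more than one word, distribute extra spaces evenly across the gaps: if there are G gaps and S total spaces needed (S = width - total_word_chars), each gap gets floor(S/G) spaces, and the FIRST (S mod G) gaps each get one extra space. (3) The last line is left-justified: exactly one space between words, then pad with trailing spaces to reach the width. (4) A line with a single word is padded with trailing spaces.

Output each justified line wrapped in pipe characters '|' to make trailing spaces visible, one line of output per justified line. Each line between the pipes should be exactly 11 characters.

Line 1: ['kitchen'] (min_width=7, slack=4)
Line 2: ['small', 'water'] (min_width=11, slack=0)
Line 3: ['data', 'that'] (min_width=9, slack=2)
Line 4: ['do', 'grass'] (min_width=8, slack=3)
Line 5: ['the'] (min_width=3, slack=8)
Line 6: ['keyboard'] (min_width=8, slack=3)
Line 7: ['give', 'it'] (min_width=7, slack=4)
Line 8: ['plate', 'glass'] (min_width=11, slack=0)
Line 9: ['time', 'rock'] (min_width=9, slack=2)
Line 10: ['knife', 'good'] (min_width=10, slack=1)
Line 11: ['silver'] (min_width=6, slack=5)

Answer: |kitchen    |
|small water|
|data   that|
|do    grass|
|the        |
|keyboard   |
|give     it|
|plate glass|
|time   rock|
|knife  good|
|silver     |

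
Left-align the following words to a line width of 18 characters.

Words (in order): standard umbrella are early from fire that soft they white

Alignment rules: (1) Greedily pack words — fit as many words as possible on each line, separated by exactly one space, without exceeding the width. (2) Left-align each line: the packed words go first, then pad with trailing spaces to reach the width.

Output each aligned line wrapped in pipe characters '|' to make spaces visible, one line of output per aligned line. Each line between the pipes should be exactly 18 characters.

Answer: |standard umbrella |
|are early from    |
|fire that soft    |
|they white        |

Derivation:
Line 1: ['standard', 'umbrella'] (min_width=17, slack=1)
Line 2: ['are', 'early', 'from'] (min_width=14, slack=4)
Line 3: ['fire', 'that', 'soft'] (min_width=14, slack=4)
Line 4: ['they', 'white'] (min_width=10, slack=8)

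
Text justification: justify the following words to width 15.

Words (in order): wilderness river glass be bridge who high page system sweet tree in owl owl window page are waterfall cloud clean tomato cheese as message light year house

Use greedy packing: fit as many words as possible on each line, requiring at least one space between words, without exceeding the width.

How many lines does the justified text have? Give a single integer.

Answer: 12

Derivation:
Line 1: ['wilderness'] (min_width=10, slack=5)
Line 2: ['river', 'glass', 'be'] (min_width=14, slack=1)
Line 3: ['bridge', 'who', 'high'] (min_width=15, slack=0)
Line 4: ['page', 'system'] (min_width=11, slack=4)
Line 5: ['sweet', 'tree', 'in'] (min_width=13, slack=2)
Line 6: ['owl', 'owl', 'window'] (min_width=14, slack=1)
Line 7: ['page', 'are'] (min_width=8, slack=7)
Line 8: ['waterfall', 'cloud'] (min_width=15, slack=0)
Line 9: ['clean', 'tomato'] (min_width=12, slack=3)
Line 10: ['cheese', 'as'] (min_width=9, slack=6)
Line 11: ['message', 'light'] (min_width=13, slack=2)
Line 12: ['year', 'house'] (min_width=10, slack=5)
Total lines: 12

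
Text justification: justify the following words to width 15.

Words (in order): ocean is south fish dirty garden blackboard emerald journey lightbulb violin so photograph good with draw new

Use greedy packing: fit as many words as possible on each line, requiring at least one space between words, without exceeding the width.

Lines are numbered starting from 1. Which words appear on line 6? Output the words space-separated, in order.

Answer: lightbulb

Derivation:
Line 1: ['ocean', 'is', 'south'] (min_width=14, slack=1)
Line 2: ['fish', 'dirty'] (min_width=10, slack=5)
Line 3: ['garden'] (min_width=6, slack=9)
Line 4: ['blackboard'] (min_width=10, slack=5)
Line 5: ['emerald', 'journey'] (min_width=15, slack=0)
Line 6: ['lightbulb'] (min_width=9, slack=6)
Line 7: ['violin', 'so'] (min_width=9, slack=6)
Line 8: ['photograph', 'good'] (min_width=15, slack=0)
Line 9: ['with', 'draw', 'new'] (min_width=13, slack=2)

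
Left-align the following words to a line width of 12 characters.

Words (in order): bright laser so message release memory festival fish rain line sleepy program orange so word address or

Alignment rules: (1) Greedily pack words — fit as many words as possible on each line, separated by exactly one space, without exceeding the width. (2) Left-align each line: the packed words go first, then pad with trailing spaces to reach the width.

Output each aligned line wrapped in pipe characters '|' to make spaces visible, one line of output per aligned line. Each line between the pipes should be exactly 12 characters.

Answer: |bright laser|
|so message  |
|release     |
|memory      |
|festival    |
|fish rain   |
|line sleepy |
|program     |
|orange so   |
|word address|
|or          |

Derivation:
Line 1: ['bright', 'laser'] (min_width=12, slack=0)
Line 2: ['so', 'message'] (min_width=10, slack=2)
Line 3: ['release'] (min_width=7, slack=5)
Line 4: ['memory'] (min_width=6, slack=6)
Line 5: ['festival'] (min_width=8, slack=4)
Line 6: ['fish', 'rain'] (min_width=9, slack=3)
Line 7: ['line', 'sleepy'] (min_width=11, slack=1)
Line 8: ['program'] (min_width=7, slack=5)
Line 9: ['orange', 'so'] (min_width=9, slack=3)
Line 10: ['word', 'address'] (min_width=12, slack=0)
Line 11: ['or'] (min_width=2, slack=10)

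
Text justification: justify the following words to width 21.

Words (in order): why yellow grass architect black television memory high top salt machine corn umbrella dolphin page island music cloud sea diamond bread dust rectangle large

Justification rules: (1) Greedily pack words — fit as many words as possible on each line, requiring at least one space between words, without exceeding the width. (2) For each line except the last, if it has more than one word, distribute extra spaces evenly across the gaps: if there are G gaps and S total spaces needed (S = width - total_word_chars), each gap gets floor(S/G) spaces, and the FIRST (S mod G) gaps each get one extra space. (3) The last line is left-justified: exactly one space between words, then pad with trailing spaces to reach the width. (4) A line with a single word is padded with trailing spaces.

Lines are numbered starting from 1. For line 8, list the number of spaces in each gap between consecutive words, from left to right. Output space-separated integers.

Line 1: ['why', 'yellow', 'grass'] (min_width=16, slack=5)
Line 2: ['architect', 'black'] (min_width=15, slack=6)
Line 3: ['television', 'memory'] (min_width=17, slack=4)
Line 4: ['high', 'top', 'salt', 'machine'] (min_width=21, slack=0)
Line 5: ['corn', 'umbrella', 'dolphin'] (min_width=21, slack=0)
Line 6: ['page', 'island', 'music'] (min_width=17, slack=4)
Line 7: ['cloud', 'sea', 'diamond'] (min_width=17, slack=4)
Line 8: ['bread', 'dust', 'rectangle'] (min_width=20, slack=1)
Line 9: ['large'] (min_width=5, slack=16)

Answer: 2 1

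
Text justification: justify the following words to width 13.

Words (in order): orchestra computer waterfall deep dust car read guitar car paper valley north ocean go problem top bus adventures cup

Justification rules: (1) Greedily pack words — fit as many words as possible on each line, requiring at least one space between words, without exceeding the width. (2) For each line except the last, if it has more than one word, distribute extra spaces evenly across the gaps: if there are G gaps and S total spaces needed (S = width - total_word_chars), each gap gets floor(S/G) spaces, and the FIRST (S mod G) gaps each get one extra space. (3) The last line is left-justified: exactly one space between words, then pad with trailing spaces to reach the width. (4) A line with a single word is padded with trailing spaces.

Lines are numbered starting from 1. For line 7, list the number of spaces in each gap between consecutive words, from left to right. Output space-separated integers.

Line 1: ['orchestra'] (min_width=9, slack=4)
Line 2: ['computer'] (min_width=8, slack=5)
Line 3: ['waterfall'] (min_width=9, slack=4)
Line 4: ['deep', 'dust', 'car'] (min_width=13, slack=0)
Line 5: ['read', 'guitar'] (min_width=11, slack=2)
Line 6: ['car', 'paper'] (min_width=9, slack=4)
Line 7: ['valley', 'north'] (min_width=12, slack=1)
Line 8: ['ocean', 'go'] (min_width=8, slack=5)
Line 9: ['problem', 'top'] (min_width=11, slack=2)
Line 10: ['bus'] (min_width=3, slack=10)
Line 11: ['adventures'] (min_width=10, slack=3)
Line 12: ['cup'] (min_width=3, slack=10)

Answer: 2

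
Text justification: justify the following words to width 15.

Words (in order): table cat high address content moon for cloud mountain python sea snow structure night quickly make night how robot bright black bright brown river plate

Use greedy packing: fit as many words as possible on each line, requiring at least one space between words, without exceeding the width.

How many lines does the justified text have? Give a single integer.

Line 1: ['table', 'cat', 'high'] (min_width=14, slack=1)
Line 2: ['address', 'content'] (min_width=15, slack=0)
Line 3: ['moon', 'for', 'cloud'] (min_width=14, slack=1)
Line 4: ['mountain', 'python'] (min_width=15, slack=0)
Line 5: ['sea', 'snow'] (min_width=8, slack=7)
Line 6: ['structure', 'night'] (min_width=15, slack=0)
Line 7: ['quickly', 'make'] (min_width=12, slack=3)
Line 8: ['night', 'how', 'robot'] (min_width=15, slack=0)
Line 9: ['bright', 'black'] (min_width=12, slack=3)
Line 10: ['bright', 'brown'] (min_width=12, slack=3)
Line 11: ['river', 'plate'] (min_width=11, slack=4)
Total lines: 11

Answer: 11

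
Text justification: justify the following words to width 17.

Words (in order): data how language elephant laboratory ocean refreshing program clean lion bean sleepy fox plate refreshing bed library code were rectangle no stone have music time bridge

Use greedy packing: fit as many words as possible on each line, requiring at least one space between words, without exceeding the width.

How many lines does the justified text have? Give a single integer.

Line 1: ['data', 'how', 'language'] (min_width=17, slack=0)
Line 2: ['elephant'] (min_width=8, slack=9)
Line 3: ['laboratory', 'ocean'] (min_width=16, slack=1)
Line 4: ['refreshing'] (min_width=10, slack=7)
Line 5: ['program', 'clean'] (min_width=13, slack=4)
Line 6: ['lion', 'bean', 'sleepy'] (min_width=16, slack=1)
Line 7: ['fox', 'plate'] (min_width=9, slack=8)
Line 8: ['refreshing', 'bed'] (min_width=14, slack=3)
Line 9: ['library', 'code', 'were'] (min_width=17, slack=0)
Line 10: ['rectangle', 'no'] (min_width=12, slack=5)
Line 11: ['stone', 'have', 'music'] (min_width=16, slack=1)
Line 12: ['time', 'bridge'] (min_width=11, slack=6)
Total lines: 12

Answer: 12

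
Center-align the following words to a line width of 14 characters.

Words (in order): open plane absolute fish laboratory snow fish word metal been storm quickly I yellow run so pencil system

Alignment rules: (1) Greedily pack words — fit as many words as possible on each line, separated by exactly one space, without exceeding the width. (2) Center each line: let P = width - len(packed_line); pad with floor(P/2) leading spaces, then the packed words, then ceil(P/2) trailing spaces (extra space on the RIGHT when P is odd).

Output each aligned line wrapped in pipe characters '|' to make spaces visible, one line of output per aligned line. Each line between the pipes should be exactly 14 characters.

Answer: |  open plane  |
|absolute fish |
|  laboratory  |
|snow fish word|
|  metal been  |
|storm quickly |
| I yellow run |
|  so pencil   |
|    system    |

Derivation:
Line 1: ['open', 'plane'] (min_width=10, slack=4)
Line 2: ['absolute', 'fish'] (min_width=13, slack=1)
Line 3: ['laboratory'] (min_width=10, slack=4)
Line 4: ['snow', 'fish', 'word'] (min_width=14, slack=0)
Line 5: ['metal', 'been'] (min_width=10, slack=4)
Line 6: ['storm', 'quickly'] (min_width=13, slack=1)
Line 7: ['I', 'yellow', 'run'] (min_width=12, slack=2)
Line 8: ['so', 'pencil'] (min_width=9, slack=5)
Line 9: ['system'] (min_width=6, slack=8)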